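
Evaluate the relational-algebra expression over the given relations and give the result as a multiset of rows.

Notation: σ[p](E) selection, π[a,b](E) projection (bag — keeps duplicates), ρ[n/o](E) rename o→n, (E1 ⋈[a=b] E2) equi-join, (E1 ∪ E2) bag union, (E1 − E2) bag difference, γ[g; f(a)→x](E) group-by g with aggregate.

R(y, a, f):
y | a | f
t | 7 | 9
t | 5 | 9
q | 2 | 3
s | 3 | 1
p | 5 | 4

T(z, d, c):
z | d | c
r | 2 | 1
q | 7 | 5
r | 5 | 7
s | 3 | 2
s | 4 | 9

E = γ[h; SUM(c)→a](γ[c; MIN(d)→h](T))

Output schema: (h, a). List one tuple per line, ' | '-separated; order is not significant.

Per-node cardinality:
  T → 5
  γ[c; MIN(d)→h](T) → 5
  γ[h; SUM(c)→a](γ[c; MIN(d)→h](T)) → 5

== RESULT ==
h | a
2 | 1
3 | 2
4 | 9
5 | 7
7 | 5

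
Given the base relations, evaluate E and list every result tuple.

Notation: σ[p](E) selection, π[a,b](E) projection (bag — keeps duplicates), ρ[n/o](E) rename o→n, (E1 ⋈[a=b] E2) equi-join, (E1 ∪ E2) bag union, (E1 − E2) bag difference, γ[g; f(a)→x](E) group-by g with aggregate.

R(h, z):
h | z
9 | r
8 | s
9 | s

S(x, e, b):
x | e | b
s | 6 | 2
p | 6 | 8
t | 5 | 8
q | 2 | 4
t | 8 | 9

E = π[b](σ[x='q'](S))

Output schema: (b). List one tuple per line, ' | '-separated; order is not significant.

Stepwise |·|:
  S → 5
  σ[x='q'](S) → 1
  π[b](σ[x='q'](S)) → 1

== RESULT ==
b
4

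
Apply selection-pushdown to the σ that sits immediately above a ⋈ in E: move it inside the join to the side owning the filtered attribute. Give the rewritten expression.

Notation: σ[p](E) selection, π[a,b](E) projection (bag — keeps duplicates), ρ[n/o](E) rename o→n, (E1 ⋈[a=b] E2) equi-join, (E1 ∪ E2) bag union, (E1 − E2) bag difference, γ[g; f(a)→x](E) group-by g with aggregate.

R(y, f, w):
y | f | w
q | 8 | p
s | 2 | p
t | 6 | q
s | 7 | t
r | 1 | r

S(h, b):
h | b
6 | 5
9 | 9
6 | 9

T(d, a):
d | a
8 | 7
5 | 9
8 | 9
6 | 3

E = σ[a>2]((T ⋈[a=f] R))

σ filters on a, owned by the left side.
E' = (σ[a>2](T) ⋈[a=f] R)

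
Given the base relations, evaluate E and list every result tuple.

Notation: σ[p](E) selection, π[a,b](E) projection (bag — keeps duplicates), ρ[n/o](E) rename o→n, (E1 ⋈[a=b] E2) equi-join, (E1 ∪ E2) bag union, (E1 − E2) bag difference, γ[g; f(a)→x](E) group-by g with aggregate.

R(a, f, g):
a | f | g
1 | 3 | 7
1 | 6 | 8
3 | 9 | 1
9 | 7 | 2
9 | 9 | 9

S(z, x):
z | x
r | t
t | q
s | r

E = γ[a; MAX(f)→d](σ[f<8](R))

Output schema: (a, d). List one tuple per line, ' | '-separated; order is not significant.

Row counts bottom-up:
  R → 5
  σ[f<8](R) → 3
  γ[a; MAX(f)→d](σ[f<8](R)) → 2

== RESULT ==
a | d
1 | 6
9 | 7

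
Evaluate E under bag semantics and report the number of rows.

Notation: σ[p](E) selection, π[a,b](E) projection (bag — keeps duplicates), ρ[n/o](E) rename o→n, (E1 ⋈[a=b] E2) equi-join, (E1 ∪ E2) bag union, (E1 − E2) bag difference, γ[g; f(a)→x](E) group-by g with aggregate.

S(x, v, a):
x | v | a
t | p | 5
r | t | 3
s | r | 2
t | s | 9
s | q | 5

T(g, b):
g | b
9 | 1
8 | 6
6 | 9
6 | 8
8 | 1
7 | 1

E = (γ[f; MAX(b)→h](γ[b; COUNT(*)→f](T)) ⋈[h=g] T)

Subexpression sizes:
  T → 6
  γ[b; COUNT(*)→f](T) → 4
  γ[f; MAX(b)→h](γ[b; COUNT(*)→f](T)) → 2
  T → 6
  (γ[f; MAX(b)→h](γ[b; COUNT(*)→f](T)) ⋈[h=g] T) → 1

|E| = 1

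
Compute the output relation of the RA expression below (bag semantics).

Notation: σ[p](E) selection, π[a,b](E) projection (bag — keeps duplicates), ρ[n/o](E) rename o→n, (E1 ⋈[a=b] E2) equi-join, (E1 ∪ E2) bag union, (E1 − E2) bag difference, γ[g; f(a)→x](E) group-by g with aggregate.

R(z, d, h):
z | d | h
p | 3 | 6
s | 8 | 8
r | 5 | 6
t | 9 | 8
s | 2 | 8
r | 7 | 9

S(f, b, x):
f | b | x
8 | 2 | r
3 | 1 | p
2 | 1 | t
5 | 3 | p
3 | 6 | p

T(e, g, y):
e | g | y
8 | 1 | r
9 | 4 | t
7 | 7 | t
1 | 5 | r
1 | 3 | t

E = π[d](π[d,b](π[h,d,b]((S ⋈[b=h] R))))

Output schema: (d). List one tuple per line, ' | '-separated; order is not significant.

Subexpression sizes:
  S → 5
  R → 6
  (S ⋈[b=h] R) → 2
  π[h,d,b]((S ⋈[b=h] R)) → 2
  π[d,b](π[h,d,b]((S ⋈[b=h] R))) → 2
  π[d](π[d,b](π[h,d,b]((S ⋈[b=h] R)))) → 2

== RESULT ==
d
3
5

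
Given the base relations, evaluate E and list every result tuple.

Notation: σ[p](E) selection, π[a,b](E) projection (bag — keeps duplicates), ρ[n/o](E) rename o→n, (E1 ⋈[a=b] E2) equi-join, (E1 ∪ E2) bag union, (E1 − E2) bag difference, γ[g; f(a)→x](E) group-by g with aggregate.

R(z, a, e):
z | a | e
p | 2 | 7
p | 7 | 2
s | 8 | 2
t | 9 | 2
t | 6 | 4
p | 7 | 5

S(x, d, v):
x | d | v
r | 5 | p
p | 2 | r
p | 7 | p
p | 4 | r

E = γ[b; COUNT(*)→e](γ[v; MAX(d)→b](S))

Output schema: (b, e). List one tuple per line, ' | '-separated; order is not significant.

Subexpression sizes:
  S → 4
  γ[v; MAX(d)→b](S) → 2
  γ[b; COUNT(*)→e](γ[v; MAX(d)→b](S)) → 2

== RESULT ==
b | e
4 | 1
7 | 1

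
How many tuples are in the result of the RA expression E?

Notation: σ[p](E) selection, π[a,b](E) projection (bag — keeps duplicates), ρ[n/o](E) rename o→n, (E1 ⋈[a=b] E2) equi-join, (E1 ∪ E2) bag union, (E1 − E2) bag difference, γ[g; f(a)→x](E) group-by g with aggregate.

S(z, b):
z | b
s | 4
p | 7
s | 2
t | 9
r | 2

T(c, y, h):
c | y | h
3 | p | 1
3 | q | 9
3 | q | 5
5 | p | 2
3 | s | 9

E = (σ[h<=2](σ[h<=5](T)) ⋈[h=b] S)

Stepwise |·|:
  T → 5
  σ[h<=5](T) → 3
  σ[h<=2](σ[h<=5](T)) → 2
  S → 5
  (σ[h<=2](σ[h<=5](T)) ⋈[h=b] S) → 2

|E| = 2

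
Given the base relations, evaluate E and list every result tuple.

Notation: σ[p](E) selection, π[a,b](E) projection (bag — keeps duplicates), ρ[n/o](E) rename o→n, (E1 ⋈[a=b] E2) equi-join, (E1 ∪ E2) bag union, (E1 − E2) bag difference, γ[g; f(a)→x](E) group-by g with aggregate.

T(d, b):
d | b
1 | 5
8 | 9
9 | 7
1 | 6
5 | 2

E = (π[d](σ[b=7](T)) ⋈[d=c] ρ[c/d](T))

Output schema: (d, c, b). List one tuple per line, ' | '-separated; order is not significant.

Per-node cardinality:
  T → 5
  σ[b=7](T) → 1
  π[d](σ[b=7](T)) → 1
  T → 5
  ρ[c/d](T) → 5
  (π[d](σ[b=7](T)) ⋈[d=c] ρ[c/d](T)) → 1

== RESULT ==
d | c | b
9 | 9 | 7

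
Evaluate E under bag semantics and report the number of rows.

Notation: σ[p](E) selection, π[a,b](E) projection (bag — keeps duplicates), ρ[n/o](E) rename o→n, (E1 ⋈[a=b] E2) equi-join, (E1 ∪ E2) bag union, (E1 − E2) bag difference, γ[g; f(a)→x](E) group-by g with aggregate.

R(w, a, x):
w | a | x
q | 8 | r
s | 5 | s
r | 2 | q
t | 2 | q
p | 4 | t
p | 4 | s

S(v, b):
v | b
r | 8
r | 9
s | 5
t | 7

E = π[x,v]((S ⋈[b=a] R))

Stepwise |·|:
  S → 4
  R → 6
  (S ⋈[b=a] R) → 2
  π[x,v]((S ⋈[b=a] R)) → 2

|E| = 2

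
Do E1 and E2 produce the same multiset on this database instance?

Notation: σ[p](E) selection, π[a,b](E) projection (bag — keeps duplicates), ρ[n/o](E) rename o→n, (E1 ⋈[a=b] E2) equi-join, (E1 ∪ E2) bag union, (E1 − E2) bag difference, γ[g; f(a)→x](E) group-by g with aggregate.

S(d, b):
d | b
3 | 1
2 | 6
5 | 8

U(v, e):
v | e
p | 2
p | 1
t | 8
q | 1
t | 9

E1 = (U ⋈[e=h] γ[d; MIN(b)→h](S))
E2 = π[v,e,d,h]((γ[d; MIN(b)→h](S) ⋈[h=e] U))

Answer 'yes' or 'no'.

E1 per-node cardinality:
  U → 5
  S → 3
  γ[d; MIN(b)→h](S) → 3
  (U ⋈[e=h] γ[d; MIN(b)→h](S)) → 3
E2 per-node cardinality:
  S → 3
  γ[d; MIN(b)→h](S) → 3
  U → 5
  (γ[d; MIN(b)→h](S) ⋈[h=e] U) → 3
  π[v,e,d,h]((γ[d; MIN(b)→h](S) ⋈[h=e] U)) → 3

E1 and E2 produce the same multiset:
v | e | d | h
p | 1 | 3 | 1
q | 1 | 3 | 1
t | 8 | 5 | 8

yes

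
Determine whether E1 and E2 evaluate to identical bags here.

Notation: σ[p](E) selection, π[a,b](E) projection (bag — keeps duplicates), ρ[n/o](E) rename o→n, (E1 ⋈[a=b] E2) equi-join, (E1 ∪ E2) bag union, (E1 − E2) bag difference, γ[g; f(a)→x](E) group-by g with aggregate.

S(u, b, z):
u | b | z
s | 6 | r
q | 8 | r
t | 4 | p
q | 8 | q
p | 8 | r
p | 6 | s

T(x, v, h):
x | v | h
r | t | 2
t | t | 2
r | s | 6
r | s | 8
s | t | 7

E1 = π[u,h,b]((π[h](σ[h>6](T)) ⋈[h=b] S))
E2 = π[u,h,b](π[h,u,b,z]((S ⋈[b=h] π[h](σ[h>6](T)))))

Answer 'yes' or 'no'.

E1 per-node cardinality:
  T → 5
  σ[h>6](T) → 2
  π[h](σ[h>6](T)) → 2
  S → 6
  (π[h](σ[h>6](T)) ⋈[h=b] S) → 3
  π[u,h,b]((π[h](σ[h>6](T)) ⋈[h=b] S)) → 3
E2 per-node cardinality:
  S → 6
  T → 5
  σ[h>6](T) → 2
  π[h](σ[h>6](T)) → 2
  (S ⋈[b=h] π[h](σ[h>6](T))) → 3
  π[h,u,b,z]((S ⋈[b=h] π[h](σ[h>6](T)))) → 3
  π[u,h,b](π[h,u,b,z]((S ⋈[b=h] π[h](σ[h>6](T))))) → 3

E1 and E2 produce the same multiset:
u | h | b
p | 8 | 8
q | 8 | 8
q | 8 | 8

yes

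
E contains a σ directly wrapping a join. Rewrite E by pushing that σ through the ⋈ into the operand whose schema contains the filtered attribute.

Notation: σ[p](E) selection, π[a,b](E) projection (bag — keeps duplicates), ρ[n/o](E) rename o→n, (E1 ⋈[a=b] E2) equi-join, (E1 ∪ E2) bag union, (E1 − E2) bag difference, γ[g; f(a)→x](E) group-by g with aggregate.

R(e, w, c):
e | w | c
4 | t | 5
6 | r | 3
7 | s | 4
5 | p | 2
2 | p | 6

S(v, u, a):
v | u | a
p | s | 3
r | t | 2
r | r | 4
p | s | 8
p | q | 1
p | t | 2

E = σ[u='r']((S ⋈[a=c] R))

σ filters on u, owned by the left side.
E' = (σ[u='r'](S) ⋈[a=c] R)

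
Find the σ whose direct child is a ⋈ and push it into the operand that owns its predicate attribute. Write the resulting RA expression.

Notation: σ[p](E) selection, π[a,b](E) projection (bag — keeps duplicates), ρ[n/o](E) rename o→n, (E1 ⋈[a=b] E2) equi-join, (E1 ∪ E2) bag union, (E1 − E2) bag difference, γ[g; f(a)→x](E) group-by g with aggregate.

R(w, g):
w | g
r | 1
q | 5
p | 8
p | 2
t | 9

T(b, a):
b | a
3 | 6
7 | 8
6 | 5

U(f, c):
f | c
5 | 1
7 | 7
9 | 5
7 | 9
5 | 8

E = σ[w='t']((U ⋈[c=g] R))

σ filters on w, owned by the right side.
E' = (U ⋈[c=g] σ[w='t'](R))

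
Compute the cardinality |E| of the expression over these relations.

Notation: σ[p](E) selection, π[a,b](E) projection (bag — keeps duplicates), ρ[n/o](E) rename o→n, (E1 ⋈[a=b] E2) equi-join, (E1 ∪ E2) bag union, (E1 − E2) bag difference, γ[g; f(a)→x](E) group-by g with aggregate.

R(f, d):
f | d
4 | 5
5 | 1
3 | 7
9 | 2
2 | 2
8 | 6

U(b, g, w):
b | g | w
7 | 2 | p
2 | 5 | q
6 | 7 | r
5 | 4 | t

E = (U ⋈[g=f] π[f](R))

Per-node cardinality:
  U → 4
  R → 6
  π[f](R) → 6
  (U ⋈[g=f] π[f](R)) → 3

|E| = 3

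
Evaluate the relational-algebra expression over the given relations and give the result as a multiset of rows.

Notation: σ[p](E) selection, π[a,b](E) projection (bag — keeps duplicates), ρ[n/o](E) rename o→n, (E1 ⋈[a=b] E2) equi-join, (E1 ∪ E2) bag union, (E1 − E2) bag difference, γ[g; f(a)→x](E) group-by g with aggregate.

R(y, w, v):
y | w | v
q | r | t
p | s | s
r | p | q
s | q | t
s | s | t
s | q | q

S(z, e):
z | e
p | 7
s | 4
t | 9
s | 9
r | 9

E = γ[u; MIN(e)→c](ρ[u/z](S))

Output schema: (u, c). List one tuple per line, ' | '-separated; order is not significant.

Per-node cardinality:
  S → 5
  ρ[u/z](S) → 5
  γ[u; MIN(e)→c](ρ[u/z](S)) → 4

== RESULT ==
u | c
p | 7
r | 9
s | 4
t | 9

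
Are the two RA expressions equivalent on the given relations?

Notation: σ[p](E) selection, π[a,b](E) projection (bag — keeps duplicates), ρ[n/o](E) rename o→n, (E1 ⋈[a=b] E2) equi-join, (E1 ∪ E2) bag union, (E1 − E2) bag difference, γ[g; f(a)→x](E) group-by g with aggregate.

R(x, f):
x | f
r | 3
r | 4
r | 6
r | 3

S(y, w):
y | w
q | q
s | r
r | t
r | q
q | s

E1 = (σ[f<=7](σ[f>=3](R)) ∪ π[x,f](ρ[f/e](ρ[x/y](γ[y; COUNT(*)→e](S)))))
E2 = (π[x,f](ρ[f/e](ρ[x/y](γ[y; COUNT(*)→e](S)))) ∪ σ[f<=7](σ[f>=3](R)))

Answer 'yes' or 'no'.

E1 per-node cardinality:
  R → 4
  σ[f>=3](R) → 4
  σ[f<=7](σ[f>=3](R)) → 4
  S → 5
  γ[y; COUNT(*)→e](S) → 3
  ρ[x/y](γ[y; COUNT(*)→e](S)) → 3
  ρ[f/e](ρ[x/y](γ[y; COUNT(*)→e](S))) → 3
  π[x,f](ρ[f/e](ρ[x/y](γ[y; COUNT(*)→e](S)))) → 3
  (σ[f<=7](σ[f>=3](R)) ∪ π[x,f](ρ[f/e](ρ[x/y](γ[y; COUNT(*)→e](S))))) → 7
E2 per-node cardinality:
  S → 5
  γ[y; COUNT(*)→e](S) → 3
  ρ[x/y](γ[y; COUNT(*)→e](S)) → 3
  ρ[f/e](ρ[x/y](γ[y; COUNT(*)→e](S))) → 3
  π[x,f](ρ[f/e](ρ[x/y](γ[y; COUNT(*)→e](S)))) → 3
  R → 4
  σ[f>=3](R) → 4
  σ[f<=7](σ[f>=3](R)) → 4
  (π[x,f](ρ[f/e](ρ[x/y](γ[y; COUNT(*)→e](S)))) ∪ σ[f<=7](σ[f>=3](R))) → 7

E1 and E2 produce the same multiset:
x | f
q | 2
r | 2
r | 3
r | 3
r | 4
r | 6
s | 1

yes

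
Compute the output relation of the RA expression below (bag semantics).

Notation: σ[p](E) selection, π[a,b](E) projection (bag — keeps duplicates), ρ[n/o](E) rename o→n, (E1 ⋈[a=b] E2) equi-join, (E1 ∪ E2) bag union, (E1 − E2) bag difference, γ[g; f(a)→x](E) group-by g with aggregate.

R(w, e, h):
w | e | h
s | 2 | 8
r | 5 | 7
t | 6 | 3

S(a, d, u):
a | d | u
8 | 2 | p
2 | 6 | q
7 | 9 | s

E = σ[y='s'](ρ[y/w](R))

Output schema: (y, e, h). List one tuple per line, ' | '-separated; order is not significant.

Row counts bottom-up:
  R → 3
  ρ[y/w](R) → 3
  σ[y='s'](ρ[y/w](R)) → 1

== RESULT ==
y | e | h
s | 2 | 8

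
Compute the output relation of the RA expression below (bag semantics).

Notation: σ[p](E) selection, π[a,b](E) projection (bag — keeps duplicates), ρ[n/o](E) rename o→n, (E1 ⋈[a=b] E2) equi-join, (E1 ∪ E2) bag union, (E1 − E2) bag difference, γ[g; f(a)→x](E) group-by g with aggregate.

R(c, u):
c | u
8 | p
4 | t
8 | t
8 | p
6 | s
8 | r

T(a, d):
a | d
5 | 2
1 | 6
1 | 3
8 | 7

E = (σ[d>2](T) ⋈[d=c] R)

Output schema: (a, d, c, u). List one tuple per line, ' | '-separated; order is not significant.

Row counts bottom-up:
  T → 4
  σ[d>2](T) → 3
  R → 6
  (σ[d>2](T) ⋈[d=c] R) → 1

== RESULT ==
a | d | c | u
1 | 6 | 6 | s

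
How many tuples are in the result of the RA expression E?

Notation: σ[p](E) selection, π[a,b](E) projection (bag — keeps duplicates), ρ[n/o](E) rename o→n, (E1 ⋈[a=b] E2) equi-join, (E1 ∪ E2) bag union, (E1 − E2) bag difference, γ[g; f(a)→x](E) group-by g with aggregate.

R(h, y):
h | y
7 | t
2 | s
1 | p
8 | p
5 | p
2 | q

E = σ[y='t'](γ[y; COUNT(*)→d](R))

Per-node cardinality:
  R → 6
  γ[y; COUNT(*)→d](R) → 4
  σ[y='t'](γ[y; COUNT(*)→d](R)) → 1

|E| = 1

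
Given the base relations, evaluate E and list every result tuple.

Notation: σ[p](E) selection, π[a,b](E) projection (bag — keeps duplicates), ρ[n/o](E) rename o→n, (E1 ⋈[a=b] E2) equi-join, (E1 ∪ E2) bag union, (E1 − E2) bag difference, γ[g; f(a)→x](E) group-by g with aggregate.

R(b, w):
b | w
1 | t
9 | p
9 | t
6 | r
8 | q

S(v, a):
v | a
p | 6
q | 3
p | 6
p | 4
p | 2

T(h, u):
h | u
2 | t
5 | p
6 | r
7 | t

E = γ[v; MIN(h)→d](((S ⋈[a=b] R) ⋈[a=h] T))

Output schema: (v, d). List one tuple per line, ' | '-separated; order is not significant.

Subexpression sizes:
  S → 5
  R → 5
  (S ⋈[a=b] R) → 2
  T → 4
  ((S ⋈[a=b] R) ⋈[a=h] T) → 2
  γ[v; MIN(h)→d](((S ⋈[a=b] R) ⋈[a=h] T)) → 1

== RESULT ==
v | d
p | 6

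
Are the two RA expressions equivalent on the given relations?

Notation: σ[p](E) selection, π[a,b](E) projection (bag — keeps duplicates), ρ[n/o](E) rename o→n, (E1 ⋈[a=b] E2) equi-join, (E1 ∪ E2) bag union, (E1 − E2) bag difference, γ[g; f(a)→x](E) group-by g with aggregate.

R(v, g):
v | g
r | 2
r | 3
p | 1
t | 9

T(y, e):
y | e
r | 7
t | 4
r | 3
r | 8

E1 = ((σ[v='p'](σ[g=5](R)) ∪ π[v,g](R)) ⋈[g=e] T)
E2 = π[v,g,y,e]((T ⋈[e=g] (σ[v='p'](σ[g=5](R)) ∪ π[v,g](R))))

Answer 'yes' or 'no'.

E1 subexpression sizes:
  R → 4
  σ[g=5](R) → 0
  σ[v='p'](σ[g=5](R)) → 0
  R → 4
  π[v,g](R) → 4
  (σ[v='p'](σ[g=5](R)) ∪ π[v,g](R)) → 4
  T → 4
  ((σ[v='p'](σ[g=5](R)) ∪ π[v,g](R)) ⋈[g=e] T) → 1
E2 subexpression sizes:
  T → 4
  R → 4
  σ[g=5](R) → 0
  σ[v='p'](σ[g=5](R)) → 0
  R → 4
  π[v,g](R) → 4
  (σ[v='p'](σ[g=5](R)) ∪ π[v,g](R)) → 4
  (T ⋈[e=g] (σ[v='p'](σ[g=5](R)) ∪ π[v,g](R))) → 1
  π[v,g,y,e]((T ⋈[e=g] (σ[v='p'](σ[g=5](R)) ∪ π[v,g](R)))) → 1

E1 and E2 produce the same multiset:
v | g | y | e
r | 3 | r | 3

yes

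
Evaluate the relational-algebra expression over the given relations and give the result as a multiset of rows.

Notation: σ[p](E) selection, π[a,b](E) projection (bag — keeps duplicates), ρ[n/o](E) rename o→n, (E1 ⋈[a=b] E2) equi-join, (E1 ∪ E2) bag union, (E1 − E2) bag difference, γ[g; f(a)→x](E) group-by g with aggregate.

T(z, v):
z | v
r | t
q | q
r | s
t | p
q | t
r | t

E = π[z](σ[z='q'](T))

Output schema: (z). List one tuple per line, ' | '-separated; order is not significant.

Row counts bottom-up:
  T → 6
  σ[z='q'](T) → 2
  π[z](σ[z='q'](T)) → 2

== RESULT ==
z
q
q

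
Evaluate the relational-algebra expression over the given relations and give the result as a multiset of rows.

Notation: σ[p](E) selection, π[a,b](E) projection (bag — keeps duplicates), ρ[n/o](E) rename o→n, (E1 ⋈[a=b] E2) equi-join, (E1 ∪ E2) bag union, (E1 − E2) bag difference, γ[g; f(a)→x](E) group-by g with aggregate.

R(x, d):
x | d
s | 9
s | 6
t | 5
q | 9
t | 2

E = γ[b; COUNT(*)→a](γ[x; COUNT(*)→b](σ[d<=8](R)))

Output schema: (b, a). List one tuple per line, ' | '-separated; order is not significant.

Per-node cardinality:
  R → 5
  σ[d<=8](R) → 3
  γ[x; COUNT(*)→b](σ[d<=8](R)) → 2
  γ[b; COUNT(*)→a](γ[x; COUNT(*)→b](σ[d<=8](R))) → 2

== RESULT ==
b | a
1 | 1
2 | 1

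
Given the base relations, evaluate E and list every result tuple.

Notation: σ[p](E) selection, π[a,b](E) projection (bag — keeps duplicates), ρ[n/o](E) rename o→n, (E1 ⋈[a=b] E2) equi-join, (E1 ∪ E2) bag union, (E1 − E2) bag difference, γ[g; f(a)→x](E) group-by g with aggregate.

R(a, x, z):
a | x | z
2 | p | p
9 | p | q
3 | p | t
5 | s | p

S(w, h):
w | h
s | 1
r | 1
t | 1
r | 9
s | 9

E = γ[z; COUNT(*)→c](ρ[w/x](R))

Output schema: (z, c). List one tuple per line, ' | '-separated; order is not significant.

Per-node cardinality:
  R → 4
  ρ[w/x](R) → 4
  γ[z; COUNT(*)→c](ρ[w/x](R)) → 3

== RESULT ==
z | c
p | 2
q | 1
t | 1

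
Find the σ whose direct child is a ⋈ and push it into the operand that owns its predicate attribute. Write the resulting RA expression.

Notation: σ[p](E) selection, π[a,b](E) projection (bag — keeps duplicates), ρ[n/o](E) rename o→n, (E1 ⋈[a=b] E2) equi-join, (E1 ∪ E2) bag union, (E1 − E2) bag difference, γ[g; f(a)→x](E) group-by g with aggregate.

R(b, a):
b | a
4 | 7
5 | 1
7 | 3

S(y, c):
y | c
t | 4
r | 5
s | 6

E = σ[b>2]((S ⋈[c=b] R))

σ filters on b, owned by the right side.
E' = (S ⋈[c=b] σ[b>2](R))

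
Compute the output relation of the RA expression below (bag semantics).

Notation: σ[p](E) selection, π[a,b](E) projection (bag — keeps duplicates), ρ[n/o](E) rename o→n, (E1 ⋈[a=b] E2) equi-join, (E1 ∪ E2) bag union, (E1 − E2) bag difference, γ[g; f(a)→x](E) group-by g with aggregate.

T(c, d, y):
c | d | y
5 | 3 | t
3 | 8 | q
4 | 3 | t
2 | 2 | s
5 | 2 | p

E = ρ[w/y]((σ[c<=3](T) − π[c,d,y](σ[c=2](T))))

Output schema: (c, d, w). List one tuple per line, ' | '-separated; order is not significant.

Subexpression sizes:
  T → 5
  σ[c<=3](T) → 2
  T → 5
  σ[c=2](T) → 1
  π[c,d,y](σ[c=2](T)) → 1
  (σ[c<=3](T) − π[c,d,y](σ[c=2](T))) → 1
  ρ[w/y]((σ[c<=3](T) − π[c,d,y](σ[c=2](T)))) → 1

== RESULT ==
c | d | w
3 | 8 | q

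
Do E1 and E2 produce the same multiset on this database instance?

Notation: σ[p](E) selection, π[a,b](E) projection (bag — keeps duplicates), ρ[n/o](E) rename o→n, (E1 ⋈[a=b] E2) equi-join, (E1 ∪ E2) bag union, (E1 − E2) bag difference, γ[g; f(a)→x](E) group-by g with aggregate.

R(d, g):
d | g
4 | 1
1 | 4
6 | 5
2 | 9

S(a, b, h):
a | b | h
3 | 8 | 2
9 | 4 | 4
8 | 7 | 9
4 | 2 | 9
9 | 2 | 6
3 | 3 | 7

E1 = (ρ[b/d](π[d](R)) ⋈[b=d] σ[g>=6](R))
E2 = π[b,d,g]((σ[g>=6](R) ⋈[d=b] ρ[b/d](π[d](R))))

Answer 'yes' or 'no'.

E1 stepwise |·|:
  R → 4
  π[d](R) → 4
  ρ[b/d](π[d](R)) → 4
  R → 4
  σ[g>=6](R) → 1
  (ρ[b/d](π[d](R)) ⋈[b=d] σ[g>=6](R)) → 1
E2 stepwise |·|:
  R → 4
  σ[g>=6](R) → 1
  R → 4
  π[d](R) → 4
  ρ[b/d](π[d](R)) → 4
  (σ[g>=6](R) ⋈[d=b] ρ[b/d](π[d](R))) → 1
  π[b,d,g]((σ[g>=6](R) ⋈[d=b] ρ[b/d](π[d](R)))) → 1

E1 and E2 produce the same multiset:
b | d | g
2 | 2 | 9

yes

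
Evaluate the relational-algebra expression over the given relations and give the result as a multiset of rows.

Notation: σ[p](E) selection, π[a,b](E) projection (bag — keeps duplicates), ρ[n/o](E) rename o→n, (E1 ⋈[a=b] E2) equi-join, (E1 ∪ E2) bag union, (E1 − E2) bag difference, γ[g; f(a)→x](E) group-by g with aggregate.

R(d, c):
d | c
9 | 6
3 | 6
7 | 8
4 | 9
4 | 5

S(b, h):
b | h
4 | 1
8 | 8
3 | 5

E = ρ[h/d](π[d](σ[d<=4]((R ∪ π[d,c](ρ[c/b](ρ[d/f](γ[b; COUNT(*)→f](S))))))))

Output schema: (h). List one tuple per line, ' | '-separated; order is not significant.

Subexpression sizes:
  R → 5
  S → 3
  γ[b; COUNT(*)→f](S) → 3
  ρ[d/f](γ[b; COUNT(*)→f](S)) → 3
  ρ[c/b](ρ[d/f](γ[b; COUNT(*)→f](S))) → 3
  π[d,c](ρ[c/b](ρ[d/f](γ[b; COUNT(*)→f](S)))) → 3
  (R ∪ π[d,c](ρ[c/b](ρ[d/f](γ[b; COUNT(*)→f](S))))) → 8
  σ[d<=4]((R ∪ π[d,c](ρ[c/b](ρ[d/f](γ[b; COUNT(*)→f](S)))))) → 6
  π[d](σ[d<=4]((R ∪ π[d,c](ρ[c/b](ρ[d/f](γ[b; COUNT(*)→f](S))))))) → 6
  ρ[h/d](π[d](σ[d<=4]((R ∪ π[d,c](ρ[c/b](ρ[d/f](γ[b; COUNT(*)→f](S)))))))) → 6

== RESULT ==
h
1
1
1
3
4
4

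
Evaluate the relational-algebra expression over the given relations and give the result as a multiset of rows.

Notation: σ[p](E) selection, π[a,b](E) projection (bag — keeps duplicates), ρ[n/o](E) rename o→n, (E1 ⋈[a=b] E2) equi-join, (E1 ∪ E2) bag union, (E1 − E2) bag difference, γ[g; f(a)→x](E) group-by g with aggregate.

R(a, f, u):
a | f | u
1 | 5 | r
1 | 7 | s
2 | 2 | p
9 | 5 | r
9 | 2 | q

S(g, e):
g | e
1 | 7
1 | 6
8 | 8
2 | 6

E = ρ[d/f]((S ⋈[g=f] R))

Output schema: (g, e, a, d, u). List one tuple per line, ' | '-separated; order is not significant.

Row counts bottom-up:
  S → 4
  R → 5
  (S ⋈[g=f] R) → 2
  ρ[d/f]((S ⋈[g=f] R)) → 2

== RESULT ==
g | e | a | d | u
2 | 6 | 2 | 2 | p
2 | 6 | 9 | 2 | q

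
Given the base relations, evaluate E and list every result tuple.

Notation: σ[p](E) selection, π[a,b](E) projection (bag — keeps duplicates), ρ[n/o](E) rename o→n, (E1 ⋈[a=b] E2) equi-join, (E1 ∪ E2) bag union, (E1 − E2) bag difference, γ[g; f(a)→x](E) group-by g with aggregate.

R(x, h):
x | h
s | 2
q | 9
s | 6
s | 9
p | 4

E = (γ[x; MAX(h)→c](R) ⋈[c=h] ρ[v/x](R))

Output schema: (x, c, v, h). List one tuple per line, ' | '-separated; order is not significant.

Subexpression sizes:
  R → 5
  γ[x; MAX(h)→c](R) → 3
  R → 5
  ρ[v/x](R) → 5
  (γ[x; MAX(h)→c](R) ⋈[c=h] ρ[v/x](R)) → 5

== RESULT ==
x | c | v | h
p | 4 | p | 4
q | 9 | q | 9
q | 9 | s | 9
s | 9 | q | 9
s | 9 | s | 9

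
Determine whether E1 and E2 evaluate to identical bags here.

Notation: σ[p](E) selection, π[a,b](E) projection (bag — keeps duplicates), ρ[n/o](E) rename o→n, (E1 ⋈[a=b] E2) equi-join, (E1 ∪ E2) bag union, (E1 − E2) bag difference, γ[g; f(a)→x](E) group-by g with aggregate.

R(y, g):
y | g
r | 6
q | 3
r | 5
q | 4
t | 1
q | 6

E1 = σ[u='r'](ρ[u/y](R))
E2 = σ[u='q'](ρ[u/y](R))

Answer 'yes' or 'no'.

E1 subexpression sizes:
  R → 6
  ρ[u/y](R) → 6
  σ[u='r'](ρ[u/y](R)) → 2
E2 subexpression sizes:
  R → 6
  ρ[u/y](R) → 6
  σ[u='q'](ρ[u/y](R)) → 3

E1 result:
u | g
r | 5
r | 6
E2 result:
u | g
q | 3
q | 4
q | 6
Witness: ('q', 6) appears 0× in E1 but 1× in E2.

no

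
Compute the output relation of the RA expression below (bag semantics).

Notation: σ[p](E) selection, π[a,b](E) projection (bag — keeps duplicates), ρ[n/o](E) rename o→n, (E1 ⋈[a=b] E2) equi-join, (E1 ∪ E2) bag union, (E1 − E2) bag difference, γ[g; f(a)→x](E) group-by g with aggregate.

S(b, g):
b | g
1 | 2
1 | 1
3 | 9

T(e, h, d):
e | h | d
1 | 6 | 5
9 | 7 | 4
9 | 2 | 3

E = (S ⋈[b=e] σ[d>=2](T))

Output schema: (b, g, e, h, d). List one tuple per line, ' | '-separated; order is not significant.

Per-node cardinality:
  S → 3
  T → 3
  σ[d>=2](T) → 3
  (S ⋈[b=e] σ[d>=2](T)) → 2

== RESULT ==
b | g | e | h | d
1 | 1 | 1 | 6 | 5
1 | 2 | 1 | 6 | 5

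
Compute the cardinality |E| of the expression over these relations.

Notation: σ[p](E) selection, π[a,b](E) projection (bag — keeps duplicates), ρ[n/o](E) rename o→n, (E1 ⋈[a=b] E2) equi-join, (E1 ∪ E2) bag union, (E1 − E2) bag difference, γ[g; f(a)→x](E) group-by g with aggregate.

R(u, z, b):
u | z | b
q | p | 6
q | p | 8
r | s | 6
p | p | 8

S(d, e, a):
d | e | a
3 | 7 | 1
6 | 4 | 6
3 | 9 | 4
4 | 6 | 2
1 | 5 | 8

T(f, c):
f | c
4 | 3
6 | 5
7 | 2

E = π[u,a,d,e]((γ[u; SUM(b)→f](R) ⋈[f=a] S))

Per-node cardinality:
  R → 4
  γ[u; SUM(b)→f](R) → 3
  S → 5
  (γ[u; SUM(b)→f](R) ⋈[f=a] S) → 2
  π[u,a,d,e]((γ[u; SUM(b)→f](R) ⋈[f=a] S)) → 2

|E| = 2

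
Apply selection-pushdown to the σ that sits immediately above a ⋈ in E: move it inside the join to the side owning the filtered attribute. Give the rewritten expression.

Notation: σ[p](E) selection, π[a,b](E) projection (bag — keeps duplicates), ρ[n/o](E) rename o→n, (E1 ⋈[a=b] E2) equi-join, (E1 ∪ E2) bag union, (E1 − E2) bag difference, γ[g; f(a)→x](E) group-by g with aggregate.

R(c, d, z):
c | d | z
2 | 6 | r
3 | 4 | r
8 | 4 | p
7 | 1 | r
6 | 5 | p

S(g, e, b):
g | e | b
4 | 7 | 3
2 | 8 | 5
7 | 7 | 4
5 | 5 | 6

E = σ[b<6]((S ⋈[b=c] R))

σ filters on b, owned by the left side.
E' = (σ[b<6](S) ⋈[b=c] R)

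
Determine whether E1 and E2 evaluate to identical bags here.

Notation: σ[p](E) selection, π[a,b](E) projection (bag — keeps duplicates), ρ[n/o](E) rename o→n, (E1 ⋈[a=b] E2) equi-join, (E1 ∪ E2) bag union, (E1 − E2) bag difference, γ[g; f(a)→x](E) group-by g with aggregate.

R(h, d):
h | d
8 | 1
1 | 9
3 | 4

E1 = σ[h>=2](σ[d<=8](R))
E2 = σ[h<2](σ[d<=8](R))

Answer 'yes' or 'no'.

E1 row counts bottom-up:
  R → 3
  σ[d<=8](R) → 2
  σ[h>=2](σ[d<=8](R)) → 2
E2 row counts bottom-up:
  R → 3
  σ[d<=8](R) → 2
  σ[h<2](σ[d<=8](R)) → 0

E1 result:
h | d
3 | 4
8 | 1
E2 result:
h | d
(0 rows)
Witness: (3, 4) appears 1× in E1 but 0× in E2.

no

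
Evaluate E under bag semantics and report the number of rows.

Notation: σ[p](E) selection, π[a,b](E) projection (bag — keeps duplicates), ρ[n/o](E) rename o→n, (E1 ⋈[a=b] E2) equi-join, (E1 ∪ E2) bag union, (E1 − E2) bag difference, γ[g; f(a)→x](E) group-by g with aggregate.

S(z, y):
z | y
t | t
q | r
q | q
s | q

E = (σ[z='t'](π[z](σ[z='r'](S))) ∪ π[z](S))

Row counts bottom-up:
  S → 4
  σ[z='r'](S) → 0
  π[z](σ[z='r'](S)) → 0
  σ[z='t'](π[z](σ[z='r'](S))) → 0
  S → 4
  π[z](S) → 4
  (σ[z='t'](π[z](σ[z='r'](S))) ∪ π[z](S)) → 4

|E| = 4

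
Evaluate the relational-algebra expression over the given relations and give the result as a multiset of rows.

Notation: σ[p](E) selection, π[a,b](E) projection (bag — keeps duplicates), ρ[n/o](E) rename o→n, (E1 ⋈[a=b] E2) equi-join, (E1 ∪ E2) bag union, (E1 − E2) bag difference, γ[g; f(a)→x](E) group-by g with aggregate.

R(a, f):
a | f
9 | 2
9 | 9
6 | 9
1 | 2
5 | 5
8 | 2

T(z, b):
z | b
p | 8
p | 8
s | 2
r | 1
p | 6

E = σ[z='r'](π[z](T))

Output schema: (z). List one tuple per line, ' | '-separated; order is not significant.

Stepwise |·|:
  T → 5
  π[z](T) → 5
  σ[z='r'](π[z](T)) → 1

== RESULT ==
z
r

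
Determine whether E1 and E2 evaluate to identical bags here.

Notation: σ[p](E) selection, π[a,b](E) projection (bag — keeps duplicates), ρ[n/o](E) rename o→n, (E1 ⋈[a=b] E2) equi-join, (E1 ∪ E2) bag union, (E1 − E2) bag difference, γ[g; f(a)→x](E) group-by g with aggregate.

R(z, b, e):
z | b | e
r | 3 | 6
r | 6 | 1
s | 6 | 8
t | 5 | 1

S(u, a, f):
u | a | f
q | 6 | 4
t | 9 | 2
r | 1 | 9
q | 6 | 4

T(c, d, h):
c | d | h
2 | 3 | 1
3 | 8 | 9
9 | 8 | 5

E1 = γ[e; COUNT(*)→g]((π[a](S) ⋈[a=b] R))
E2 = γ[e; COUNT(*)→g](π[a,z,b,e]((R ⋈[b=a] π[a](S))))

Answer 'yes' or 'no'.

E1 stepwise |·|:
  S → 4
  π[a](S) → 4
  R → 4
  (π[a](S) ⋈[a=b] R) → 4
  γ[e; COUNT(*)→g]((π[a](S) ⋈[a=b] R)) → 2
E2 stepwise |·|:
  R → 4
  S → 4
  π[a](S) → 4
  (R ⋈[b=a] π[a](S)) → 4
  π[a,z,b,e]((R ⋈[b=a] π[a](S))) → 4
  γ[e; COUNT(*)→g](π[a,z,b,e]((R ⋈[b=a] π[a](S)))) → 2

E1 and E2 produce the same multiset:
e | g
1 | 2
8 | 2

yes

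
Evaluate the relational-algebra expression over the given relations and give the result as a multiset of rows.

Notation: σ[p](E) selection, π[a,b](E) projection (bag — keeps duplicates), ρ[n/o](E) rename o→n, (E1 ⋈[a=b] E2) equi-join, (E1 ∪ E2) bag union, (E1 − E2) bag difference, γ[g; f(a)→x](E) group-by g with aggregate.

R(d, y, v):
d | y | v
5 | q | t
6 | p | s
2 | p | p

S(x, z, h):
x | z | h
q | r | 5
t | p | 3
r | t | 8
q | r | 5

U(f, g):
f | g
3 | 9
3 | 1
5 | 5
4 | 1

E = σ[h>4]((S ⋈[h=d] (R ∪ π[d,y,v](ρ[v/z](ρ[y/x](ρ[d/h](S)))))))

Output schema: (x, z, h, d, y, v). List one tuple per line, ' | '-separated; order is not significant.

Stepwise |·|:
  S → 4
  R → 3
  S → 4
  ρ[d/h](S) → 4
  ρ[y/x](ρ[d/h](S)) → 4
  ρ[v/z](ρ[y/x](ρ[d/h](S))) → 4
  π[d,y,v](ρ[v/z](ρ[y/x](ρ[d/h](S)))) → 4
  (R ∪ π[d,y,v](ρ[v/z](ρ[y/x](ρ[d/h](S))))) → 7
  (S ⋈[h=d] (R ∪ π[d,y,v](ρ[v/z](ρ[y/x](ρ[d/h](S)))))) → 8
  σ[h>4]((S ⋈[h=d] (R ∪ π[d,y,v](ρ[v/z](ρ[y/x](ρ[d/h](S))))))) → 7

== RESULT ==
x | z | h | d | y | v
q | r | 5 | 5 | q | r
q | r | 5 | 5 | q | r
q | r | 5 | 5 | q | r
q | r | 5 | 5 | q | r
q | r | 5 | 5 | q | t
q | r | 5 | 5 | q | t
r | t | 8 | 8 | r | t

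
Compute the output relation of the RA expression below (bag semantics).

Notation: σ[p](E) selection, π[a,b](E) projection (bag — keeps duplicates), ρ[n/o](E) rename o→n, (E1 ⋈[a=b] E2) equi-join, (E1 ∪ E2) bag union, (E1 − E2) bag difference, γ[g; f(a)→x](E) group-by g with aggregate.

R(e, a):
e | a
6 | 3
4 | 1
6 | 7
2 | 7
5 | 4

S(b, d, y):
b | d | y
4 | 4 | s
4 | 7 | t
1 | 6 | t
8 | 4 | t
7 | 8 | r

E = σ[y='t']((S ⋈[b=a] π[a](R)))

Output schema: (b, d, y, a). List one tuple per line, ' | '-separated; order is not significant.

Stepwise |·|:
  S → 5
  R → 5
  π[a](R) → 5
  (S ⋈[b=a] π[a](R)) → 5
  σ[y='t']((S ⋈[b=a] π[a](R))) → 2

== RESULT ==
b | d | y | a
1 | 6 | t | 1
4 | 7 | t | 4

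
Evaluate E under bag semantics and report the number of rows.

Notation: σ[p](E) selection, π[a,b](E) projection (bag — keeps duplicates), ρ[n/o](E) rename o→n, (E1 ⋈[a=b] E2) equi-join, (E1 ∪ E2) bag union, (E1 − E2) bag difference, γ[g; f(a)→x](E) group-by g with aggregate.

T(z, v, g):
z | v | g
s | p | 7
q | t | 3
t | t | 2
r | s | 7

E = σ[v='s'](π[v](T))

Stepwise |·|:
  T → 4
  π[v](T) → 4
  σ[v='s'](π[v](T)) → 1

|E| = 1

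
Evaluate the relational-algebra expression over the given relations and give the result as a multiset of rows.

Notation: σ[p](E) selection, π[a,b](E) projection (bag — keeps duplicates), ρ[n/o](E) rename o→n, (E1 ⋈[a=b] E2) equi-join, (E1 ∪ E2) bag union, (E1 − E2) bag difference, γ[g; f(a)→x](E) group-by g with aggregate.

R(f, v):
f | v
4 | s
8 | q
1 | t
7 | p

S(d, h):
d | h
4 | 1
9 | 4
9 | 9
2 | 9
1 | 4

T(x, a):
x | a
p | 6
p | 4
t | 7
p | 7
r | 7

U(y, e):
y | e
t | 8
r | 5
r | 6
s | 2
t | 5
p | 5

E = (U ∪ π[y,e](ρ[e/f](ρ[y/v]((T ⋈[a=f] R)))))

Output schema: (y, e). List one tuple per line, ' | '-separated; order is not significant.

Subexpression sizes:
  U → 6
  T → 5
  R → 4
  (T ⋈[a=f] R) → 4
  ρ[y/v]((T ⋈[a=f] R)) → 4
  ρ[e/f](ρ[y/v]((T ⋈[a=f] R))) → 4
  π[y,e](ρ[e/f](ρ[y/v]((T ⋈[a=f] R)))) → 4
  (U ∪ π[y,e](ρ[e/f](ρ[y/v]((T ⋈[a=f] R))))) → 10

== RESULT ==
y | e
p | 5
p | 7
p | 7
p | 7
r | 5
r | 6
s | 2
s | 4
t | 5
t | 8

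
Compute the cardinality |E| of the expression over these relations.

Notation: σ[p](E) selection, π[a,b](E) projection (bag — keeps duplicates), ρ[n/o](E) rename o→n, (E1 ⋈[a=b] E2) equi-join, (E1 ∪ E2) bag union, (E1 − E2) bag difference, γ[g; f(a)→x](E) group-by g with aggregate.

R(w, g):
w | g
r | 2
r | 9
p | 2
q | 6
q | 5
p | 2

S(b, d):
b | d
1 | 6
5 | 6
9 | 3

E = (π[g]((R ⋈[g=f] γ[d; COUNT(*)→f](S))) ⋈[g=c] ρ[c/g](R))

Per-node cardinality:
  R → 6
  S → 3
  γ[d; COUNT(*)→f](S) → 2
  (R ⋈[g=f] γ[d; COUNT(*)→f](S)) → 3
  π[g]((R ⋈[g=f] γ[d; COUNT(*)→f](S))) → 3
  R → 6
  ρ[c/g](R) → 6
  (π[g]((R ⋈[g=f] γ[d; COUNT(*)→f](S))) ⋈[g=c] ρ[c/g](R)) → 9

|E| = 9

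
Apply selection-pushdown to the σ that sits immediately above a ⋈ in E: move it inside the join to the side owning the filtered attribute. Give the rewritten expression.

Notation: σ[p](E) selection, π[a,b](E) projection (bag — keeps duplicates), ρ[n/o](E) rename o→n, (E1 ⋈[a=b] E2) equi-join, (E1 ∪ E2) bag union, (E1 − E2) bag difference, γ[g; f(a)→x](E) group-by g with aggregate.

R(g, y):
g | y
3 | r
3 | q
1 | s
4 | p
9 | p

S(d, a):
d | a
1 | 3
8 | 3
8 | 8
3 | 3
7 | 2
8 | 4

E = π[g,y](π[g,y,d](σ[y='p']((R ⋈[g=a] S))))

σ filters on y, owned by the left side.
E' = π[g,y](π[g,y,d]((σ[y='p'](R) ⋈[g=a] S)))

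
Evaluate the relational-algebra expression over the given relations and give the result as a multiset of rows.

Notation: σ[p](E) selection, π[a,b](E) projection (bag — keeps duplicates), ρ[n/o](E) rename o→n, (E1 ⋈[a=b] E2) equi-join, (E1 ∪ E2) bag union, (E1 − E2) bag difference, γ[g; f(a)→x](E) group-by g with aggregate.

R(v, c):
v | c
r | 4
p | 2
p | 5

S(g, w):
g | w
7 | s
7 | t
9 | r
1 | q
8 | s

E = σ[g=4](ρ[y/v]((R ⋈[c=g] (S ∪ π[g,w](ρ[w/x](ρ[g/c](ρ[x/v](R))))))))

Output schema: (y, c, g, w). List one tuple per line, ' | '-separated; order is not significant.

Subexpression sizes:
  R → 3
  S → 5
  R → 3
  ρ[x/v](R) → 3
  ρ[g/c](ρ[x/v](R)) → 3
  ρ[w/x](ρ[g/c](ρ[x/v](R))) → 3
  π[g,w](ρ[w/x](ρ[g/c](ρ[x/v](R)))) → 3
  (S ∪ π[g,w](ρ[w/x](ρ[g/c](ρ[x/v](R))))) → 8
  (R ⋈[c=g] (S ∪ π[g,w](ρ[w/x](ρ[g/c](ρ[x/v](R)))))) → 3
  ρ[y/v]((R ⋈[c=g] (S ∪ π[g,w](ρ[w/x](ρ[g/c](ρ[x/v](R))))))) → 3
  σ[g=4](ρ[y/v]((R ⋈[c=g] (S ∪ π[g,w](ρ[w/x](ρ[g/c](ρ[x/v](R)))))))) → 1

== RESULT ==
y | c | g | w
r | 4 | 4 | r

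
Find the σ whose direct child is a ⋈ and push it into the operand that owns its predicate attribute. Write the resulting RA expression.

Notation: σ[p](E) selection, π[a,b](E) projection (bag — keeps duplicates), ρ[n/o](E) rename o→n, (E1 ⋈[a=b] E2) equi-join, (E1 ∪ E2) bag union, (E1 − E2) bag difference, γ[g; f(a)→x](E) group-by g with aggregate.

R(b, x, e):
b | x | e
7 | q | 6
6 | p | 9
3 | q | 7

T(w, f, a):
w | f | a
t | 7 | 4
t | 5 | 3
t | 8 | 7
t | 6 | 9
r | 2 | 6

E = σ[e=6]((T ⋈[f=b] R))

σ filters on e, owned by the right side.
E' = (T ⋈[f=b] σ[e=6](R))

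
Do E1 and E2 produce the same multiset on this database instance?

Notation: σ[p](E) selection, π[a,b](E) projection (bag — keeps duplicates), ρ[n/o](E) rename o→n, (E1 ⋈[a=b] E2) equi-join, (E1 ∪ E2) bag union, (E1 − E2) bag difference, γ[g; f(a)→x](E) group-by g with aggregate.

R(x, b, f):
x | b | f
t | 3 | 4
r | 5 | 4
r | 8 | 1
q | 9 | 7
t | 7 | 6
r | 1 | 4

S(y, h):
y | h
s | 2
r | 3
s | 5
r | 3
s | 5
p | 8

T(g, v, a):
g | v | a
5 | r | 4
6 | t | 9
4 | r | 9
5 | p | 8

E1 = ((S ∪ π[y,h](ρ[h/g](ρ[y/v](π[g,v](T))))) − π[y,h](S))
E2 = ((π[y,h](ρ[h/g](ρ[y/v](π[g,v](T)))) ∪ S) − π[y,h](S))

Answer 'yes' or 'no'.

E1 subexpression sizes:
  S → 6
  T → 4
  π[g,v](T) → 4
  ρ[y/v](π[g,v](T)) → 4
  ρ[h/g](ρ[y/v](π[g,v](T))) → 4
  π[y,h](ρ[h/g](ρ[y/v](π[g,v](T)))) → 4
  (S ∪ π[y,h](ρ[h/g](ρ[y/v](π[g,v](T))))) → 10
  S → 6
  π[y,h](S) → 6
  ((S ∪ π[y,h](ρ[h/g](ρ[y/v](π[g,v](T))))) − π[y,h](S)) → 4
E2 subexpression sizes:
  T → 4
  π[g,v](T) → 4
  ρ[y/v](π[g,v](T)) → 4
  ρ[h/g](ρ[y/v](π[g,v](T))) → 4
  π[y,h](ρ[h/g](ρ[y/v](π[g,v](T)))) → 4
  S → 6
  (π[y,h](ρ[h/g](ρ[y/v](π[g,v](T)))) ∪ S) → 10
  S → 6
  π[y,h](S) → 6
  ((π[y,h](ρ[h/g](ρ[y/v](π[g,v](T)))) ∪ S) − π[y,h](S)) → 4

E1 and E2 produce the same multiset:
y | h
p | 5
r | 4
r | 5
t | 6

yes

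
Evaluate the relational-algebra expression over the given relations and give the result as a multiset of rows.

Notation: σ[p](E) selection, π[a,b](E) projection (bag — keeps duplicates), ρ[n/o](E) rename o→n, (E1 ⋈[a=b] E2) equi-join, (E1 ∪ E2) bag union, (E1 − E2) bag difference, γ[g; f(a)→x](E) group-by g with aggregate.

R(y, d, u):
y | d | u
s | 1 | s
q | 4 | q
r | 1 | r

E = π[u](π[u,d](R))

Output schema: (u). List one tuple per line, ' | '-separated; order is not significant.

Stepwise |·|:
  R → 3
  π[u,d](R) → 3
  π[u](π[u,d](R)) → 3

== RESULT ==
u
q
r
s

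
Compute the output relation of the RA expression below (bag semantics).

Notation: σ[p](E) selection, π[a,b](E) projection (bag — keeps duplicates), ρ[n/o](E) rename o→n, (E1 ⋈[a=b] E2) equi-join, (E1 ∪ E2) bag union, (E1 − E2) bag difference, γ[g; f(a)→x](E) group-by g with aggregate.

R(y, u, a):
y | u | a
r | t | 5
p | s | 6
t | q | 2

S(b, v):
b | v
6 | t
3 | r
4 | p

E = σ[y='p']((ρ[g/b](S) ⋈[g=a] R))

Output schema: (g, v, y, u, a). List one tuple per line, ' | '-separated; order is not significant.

Subexpression sizes:
  S → 3
  ρ[g/b](S) → 3
  R → 3
  (ρ[g/b](S) ⋈[g=a] R) → 1
  σ[y='p']((ρ[g/b](S) ⋈[g=a] R)) → 1

== RESULT ==
g | v | y | u | a
6 | t | p | s | 6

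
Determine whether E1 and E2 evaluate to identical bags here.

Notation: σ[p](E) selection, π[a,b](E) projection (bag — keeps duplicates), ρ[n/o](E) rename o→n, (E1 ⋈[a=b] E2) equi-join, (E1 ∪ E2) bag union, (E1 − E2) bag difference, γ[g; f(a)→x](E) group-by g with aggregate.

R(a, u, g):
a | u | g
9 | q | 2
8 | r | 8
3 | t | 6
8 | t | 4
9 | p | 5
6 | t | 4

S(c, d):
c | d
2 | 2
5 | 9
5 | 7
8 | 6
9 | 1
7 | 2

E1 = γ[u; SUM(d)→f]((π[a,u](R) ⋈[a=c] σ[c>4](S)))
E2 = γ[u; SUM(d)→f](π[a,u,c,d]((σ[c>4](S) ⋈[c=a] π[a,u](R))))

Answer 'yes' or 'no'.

E1 stepwise |·|:
  R → 6
  π[a,u](R) → 6
  S → 6
  σ[c>4](S) → 5
  (π[a,u](R) ⋈[a=c] σ[c>4](S)) → 4
  γ[u; SUM(d)→f]((π[a,u](R) ⋈[a=c] σ[c>4](S))) → 4
E2 stepwise |·|:
  S → 6
  σ[c>4](S) → 5
  R → 6
  π[a,u](R) → 6
  (σ[c>4](S) ⋈[c=a] π[a,u](R)) → 4
  π[a,u,c,d]((σ[c>4](S) ⋈[c=a] π[a,u](R))) → 4
  γ[u; SUM(d)→f](π[a,u,c,d]((σ[c>4](S) ⋈[c=a] π[a,u](R)))) → 4

E1 and E2 produce the same multiset:
u | f
p | 1
q | 1
r | 6
t | 6

yes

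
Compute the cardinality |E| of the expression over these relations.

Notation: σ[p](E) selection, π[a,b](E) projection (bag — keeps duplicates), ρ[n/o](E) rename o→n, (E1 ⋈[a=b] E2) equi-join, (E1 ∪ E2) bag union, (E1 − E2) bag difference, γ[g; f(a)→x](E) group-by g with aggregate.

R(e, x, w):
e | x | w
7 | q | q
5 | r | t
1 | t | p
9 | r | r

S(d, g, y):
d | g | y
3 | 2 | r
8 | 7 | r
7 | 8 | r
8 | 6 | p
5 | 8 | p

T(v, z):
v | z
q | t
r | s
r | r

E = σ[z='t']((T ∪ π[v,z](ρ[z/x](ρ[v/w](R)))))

Row counts bottom-up:
  T → 3
  R → 4
  ρ[v/w](R) → 4
  ρ[z/x](ρ[v/w](R)) → 4
  π[v,z](ρ[z/x](ρ[v/w](R))) → 4
  (T ∪ π[v,z](ρ[z/x](ρ[v/w](R)))) → 7
  σ[z='t']((T ∪ π[v,z](ρ[z/x](ρ[v/w](R))))) → 2

|E| = 2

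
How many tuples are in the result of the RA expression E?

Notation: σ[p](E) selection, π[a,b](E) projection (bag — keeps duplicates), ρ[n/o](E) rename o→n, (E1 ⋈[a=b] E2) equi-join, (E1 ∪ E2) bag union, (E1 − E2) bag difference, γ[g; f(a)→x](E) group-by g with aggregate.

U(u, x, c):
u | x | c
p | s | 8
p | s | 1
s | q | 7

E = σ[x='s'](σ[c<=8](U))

Per-node cardinality:
  U → 3
  σ[c<=8](U) → 3
  σ[x='s'](σ[c<=8](U)) → 2

|E| = 2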